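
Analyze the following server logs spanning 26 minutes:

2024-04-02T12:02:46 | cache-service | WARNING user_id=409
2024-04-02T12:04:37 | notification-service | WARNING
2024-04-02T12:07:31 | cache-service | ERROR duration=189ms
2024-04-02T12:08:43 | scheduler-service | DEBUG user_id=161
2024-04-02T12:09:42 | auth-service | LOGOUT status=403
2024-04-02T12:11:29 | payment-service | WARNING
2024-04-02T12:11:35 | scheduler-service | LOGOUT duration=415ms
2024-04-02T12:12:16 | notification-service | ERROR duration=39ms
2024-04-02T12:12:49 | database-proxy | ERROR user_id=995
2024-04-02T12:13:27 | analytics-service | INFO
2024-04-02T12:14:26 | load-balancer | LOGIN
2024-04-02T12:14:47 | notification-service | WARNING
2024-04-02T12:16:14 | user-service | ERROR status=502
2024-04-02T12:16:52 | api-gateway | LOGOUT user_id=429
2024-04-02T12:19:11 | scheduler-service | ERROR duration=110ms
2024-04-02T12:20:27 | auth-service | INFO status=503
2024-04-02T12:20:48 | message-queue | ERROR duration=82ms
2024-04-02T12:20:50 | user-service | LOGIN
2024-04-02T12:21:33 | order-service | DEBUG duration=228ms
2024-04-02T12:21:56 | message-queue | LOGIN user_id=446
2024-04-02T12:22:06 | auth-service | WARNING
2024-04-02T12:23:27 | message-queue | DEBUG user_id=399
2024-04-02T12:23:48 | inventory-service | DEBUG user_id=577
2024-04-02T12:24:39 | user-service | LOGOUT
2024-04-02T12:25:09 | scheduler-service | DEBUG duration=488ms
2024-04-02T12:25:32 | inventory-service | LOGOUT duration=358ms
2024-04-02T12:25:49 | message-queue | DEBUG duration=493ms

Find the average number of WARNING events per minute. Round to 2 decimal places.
0.19

To calculate the rate:

1. Count total WARNING events: 5
2. Total time period: 26 minutes
3. Rate = 5 / 26 = 0.19 events per minute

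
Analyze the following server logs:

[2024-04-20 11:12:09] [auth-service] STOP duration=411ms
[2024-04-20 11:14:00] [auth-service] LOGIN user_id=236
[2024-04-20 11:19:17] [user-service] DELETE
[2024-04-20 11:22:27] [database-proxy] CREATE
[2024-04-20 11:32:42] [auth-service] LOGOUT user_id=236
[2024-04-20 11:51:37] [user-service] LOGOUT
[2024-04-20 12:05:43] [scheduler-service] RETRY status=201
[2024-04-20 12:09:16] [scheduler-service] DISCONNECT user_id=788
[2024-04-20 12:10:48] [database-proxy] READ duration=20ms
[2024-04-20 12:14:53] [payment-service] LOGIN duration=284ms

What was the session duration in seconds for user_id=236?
1122

To calculate session duration:

1. Find LOGIN event for user_id=236: 2024-04-20 11:14:00
2. Find LOGOUT event for user_id=236: 2024-04-20 11:32:42
3. Session duration: 2024-04-20 11:32:42 - 2024-04-20 11:14:00 = 1122 seconds (18 minutes)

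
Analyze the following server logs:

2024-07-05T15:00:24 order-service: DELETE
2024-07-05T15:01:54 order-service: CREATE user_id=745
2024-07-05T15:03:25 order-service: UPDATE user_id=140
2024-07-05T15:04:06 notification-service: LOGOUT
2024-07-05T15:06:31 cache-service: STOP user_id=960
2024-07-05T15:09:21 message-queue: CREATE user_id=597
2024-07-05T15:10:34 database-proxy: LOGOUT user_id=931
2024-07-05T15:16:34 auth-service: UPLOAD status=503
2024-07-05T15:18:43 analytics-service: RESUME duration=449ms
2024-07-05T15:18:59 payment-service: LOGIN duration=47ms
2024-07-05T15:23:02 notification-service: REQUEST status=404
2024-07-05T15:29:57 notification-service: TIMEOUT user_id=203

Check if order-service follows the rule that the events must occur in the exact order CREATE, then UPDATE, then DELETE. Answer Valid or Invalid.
Invalid

To validate ordering:

1. Required order: CREATE → UPDATE → DELETE
2. Rule: the events must occur in the exact order CREATE, then UPDATE, then DELETE
3. Check actual order of events for order-service
4. Result: Invalid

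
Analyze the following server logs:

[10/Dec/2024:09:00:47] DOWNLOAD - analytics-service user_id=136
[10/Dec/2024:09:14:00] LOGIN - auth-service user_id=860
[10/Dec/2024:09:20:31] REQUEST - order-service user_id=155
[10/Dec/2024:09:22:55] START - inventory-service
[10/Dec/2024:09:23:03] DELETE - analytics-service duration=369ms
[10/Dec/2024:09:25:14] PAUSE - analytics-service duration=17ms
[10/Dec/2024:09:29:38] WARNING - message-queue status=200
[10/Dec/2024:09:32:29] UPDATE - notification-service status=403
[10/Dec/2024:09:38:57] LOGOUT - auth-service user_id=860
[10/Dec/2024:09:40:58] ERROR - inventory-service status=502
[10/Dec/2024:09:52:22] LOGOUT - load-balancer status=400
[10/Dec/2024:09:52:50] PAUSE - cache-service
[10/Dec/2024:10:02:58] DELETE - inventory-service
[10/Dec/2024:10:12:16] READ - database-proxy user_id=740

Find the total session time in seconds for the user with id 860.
1497

To calculate session duration:

1. Find LOGIN event for user_id=860: 10/Dec/2024:09:14:00
2. Find LOGOUT event for user_id=860: 10/Dec/2024:09:38:57
3. Session duration: 10/Dec/2024:09:38:57 - 10/Dec/2024:09:14:00 = 1497 seconds (24 minutes)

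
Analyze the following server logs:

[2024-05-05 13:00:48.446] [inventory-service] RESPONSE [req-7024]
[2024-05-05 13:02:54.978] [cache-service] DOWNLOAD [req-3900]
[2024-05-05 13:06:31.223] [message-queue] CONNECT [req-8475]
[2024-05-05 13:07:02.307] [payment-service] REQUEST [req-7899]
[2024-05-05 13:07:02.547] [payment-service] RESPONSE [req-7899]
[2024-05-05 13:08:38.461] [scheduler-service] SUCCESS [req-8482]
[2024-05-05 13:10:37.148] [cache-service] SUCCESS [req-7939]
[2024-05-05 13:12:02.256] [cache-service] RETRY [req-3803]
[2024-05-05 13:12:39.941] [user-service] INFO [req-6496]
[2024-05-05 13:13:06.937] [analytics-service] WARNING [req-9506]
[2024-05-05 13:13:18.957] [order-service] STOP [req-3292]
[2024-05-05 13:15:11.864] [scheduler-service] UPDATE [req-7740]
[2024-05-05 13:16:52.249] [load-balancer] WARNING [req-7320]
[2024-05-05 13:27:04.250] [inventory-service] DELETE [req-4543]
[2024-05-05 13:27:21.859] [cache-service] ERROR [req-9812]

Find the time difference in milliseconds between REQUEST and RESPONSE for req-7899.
240

To calculate latency:

1. Find REQUEST with id req-7899: 2024-05-05 13:07:02.307
2. Find RESPONSE with id req-7899: 2024-05-05 13:07:02.547
3. Latency: 2024-05-05 13:07:02.547 - 2024-05-05 13:07:02.307 = 240ms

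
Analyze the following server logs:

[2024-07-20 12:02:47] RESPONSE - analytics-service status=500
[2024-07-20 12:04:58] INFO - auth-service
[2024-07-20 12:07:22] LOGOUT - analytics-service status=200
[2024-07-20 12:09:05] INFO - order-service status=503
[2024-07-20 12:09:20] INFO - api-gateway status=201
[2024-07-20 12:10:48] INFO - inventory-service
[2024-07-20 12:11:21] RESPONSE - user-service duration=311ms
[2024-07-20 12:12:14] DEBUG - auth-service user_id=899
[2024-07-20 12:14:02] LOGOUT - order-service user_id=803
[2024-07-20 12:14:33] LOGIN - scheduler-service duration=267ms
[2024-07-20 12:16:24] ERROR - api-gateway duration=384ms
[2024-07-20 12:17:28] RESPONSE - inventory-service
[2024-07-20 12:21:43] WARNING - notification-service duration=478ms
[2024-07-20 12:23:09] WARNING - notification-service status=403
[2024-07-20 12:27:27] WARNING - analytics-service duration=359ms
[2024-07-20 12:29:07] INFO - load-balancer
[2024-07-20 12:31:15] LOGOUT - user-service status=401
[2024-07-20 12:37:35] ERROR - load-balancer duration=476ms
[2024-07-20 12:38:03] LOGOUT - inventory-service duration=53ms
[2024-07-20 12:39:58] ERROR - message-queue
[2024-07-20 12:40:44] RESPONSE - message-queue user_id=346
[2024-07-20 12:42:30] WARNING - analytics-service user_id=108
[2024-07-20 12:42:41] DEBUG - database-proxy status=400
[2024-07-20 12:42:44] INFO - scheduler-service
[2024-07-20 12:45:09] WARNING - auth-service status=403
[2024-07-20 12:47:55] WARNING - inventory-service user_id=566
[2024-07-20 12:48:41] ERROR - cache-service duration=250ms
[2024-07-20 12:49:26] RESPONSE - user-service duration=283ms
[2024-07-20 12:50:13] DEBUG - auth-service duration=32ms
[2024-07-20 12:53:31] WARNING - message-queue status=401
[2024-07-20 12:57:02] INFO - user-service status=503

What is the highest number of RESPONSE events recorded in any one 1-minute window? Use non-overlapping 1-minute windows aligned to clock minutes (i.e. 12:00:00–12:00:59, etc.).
1

To find the burst window:

1. Divide the log period into non-overlapping 1-minute windows starting at 12:00
2. Count RESPONSE events in each window
3. Find the window with maximum count
4. Maximum events in a window: 1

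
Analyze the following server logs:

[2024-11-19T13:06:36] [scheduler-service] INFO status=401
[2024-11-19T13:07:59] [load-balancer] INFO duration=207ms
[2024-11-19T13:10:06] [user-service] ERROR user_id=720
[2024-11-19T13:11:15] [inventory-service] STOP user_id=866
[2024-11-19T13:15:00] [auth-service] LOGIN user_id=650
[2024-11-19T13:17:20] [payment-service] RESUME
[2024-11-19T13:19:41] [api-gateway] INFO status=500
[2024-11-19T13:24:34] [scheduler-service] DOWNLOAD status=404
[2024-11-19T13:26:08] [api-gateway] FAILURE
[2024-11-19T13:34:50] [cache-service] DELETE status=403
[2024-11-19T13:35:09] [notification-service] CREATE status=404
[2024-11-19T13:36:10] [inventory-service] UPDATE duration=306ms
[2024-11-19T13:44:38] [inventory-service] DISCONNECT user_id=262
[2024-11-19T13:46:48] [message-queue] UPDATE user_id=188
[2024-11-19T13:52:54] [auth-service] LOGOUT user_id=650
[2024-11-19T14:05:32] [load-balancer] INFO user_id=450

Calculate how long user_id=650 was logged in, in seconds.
2274

To calculate session duration:

1. Find LOGIN event for user_id=650: 2024-11-19T13:15:00
2. Find LOGOUT event for user_id=650: 2024-11-19T13:52:54
3. Session duration: 2024-11-19T13:52:54 - 2024-11-19T13:15:00 = 2274 seconds (37 minutes)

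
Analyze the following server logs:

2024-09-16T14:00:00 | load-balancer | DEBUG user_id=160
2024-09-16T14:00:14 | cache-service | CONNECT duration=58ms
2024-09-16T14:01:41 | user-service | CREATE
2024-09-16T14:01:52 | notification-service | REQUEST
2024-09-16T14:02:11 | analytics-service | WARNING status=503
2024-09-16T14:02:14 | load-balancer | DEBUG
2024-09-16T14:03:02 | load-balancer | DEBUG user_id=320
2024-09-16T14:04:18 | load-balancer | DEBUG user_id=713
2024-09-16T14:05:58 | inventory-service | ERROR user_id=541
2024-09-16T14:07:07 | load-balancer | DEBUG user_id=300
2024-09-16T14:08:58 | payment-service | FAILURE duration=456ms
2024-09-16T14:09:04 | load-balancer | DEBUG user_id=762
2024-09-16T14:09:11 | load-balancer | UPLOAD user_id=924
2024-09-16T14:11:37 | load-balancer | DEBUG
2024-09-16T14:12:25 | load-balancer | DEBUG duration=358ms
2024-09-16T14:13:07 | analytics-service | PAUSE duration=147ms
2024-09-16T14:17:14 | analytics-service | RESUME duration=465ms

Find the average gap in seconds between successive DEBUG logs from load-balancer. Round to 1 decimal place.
106.4

To calculate average interval:

1. Find all DEBUG events for load-balancer in order
2. Calculate time gaps between consecutive events
3. Compute mean of gaps: 745 / 7 = 106.4 seconds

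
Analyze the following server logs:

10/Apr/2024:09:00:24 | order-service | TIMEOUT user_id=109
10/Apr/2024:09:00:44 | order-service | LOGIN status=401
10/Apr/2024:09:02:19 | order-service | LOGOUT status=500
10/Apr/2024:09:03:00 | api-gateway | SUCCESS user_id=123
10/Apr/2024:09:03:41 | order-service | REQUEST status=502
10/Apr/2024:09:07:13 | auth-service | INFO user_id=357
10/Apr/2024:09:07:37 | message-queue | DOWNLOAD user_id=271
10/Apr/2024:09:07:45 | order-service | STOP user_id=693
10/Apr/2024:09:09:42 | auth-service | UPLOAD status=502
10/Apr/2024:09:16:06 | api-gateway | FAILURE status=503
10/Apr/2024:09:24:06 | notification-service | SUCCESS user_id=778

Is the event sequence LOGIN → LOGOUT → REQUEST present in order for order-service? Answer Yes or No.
Yes

To verify sequence order:

1. Find all events in sequence LOGIN → LOGOUT → REQUEST for order-service
2. Extract their timestamps
3. Check if timestamps are in ascending order
4. Result: Yes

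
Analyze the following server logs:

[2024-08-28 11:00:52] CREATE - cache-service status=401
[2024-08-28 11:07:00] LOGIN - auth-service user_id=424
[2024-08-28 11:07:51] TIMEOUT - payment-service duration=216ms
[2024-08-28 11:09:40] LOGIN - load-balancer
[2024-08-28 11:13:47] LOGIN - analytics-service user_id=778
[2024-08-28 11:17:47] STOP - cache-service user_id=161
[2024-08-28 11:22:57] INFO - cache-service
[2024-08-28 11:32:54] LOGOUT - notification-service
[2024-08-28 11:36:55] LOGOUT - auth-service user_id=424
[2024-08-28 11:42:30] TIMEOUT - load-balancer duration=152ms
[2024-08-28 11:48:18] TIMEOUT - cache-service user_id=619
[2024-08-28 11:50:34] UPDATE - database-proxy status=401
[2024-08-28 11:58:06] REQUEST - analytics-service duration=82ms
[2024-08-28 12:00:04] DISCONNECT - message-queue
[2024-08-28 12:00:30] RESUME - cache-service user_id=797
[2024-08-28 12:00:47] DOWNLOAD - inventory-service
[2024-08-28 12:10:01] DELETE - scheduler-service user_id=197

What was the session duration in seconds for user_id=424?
1795

To calculate session duration:

1. Find LOGIN event for user_id=424: 2024-08-28 11:07:00
2. Find LOGOUT event for user_id=424: 2024-08-28 11:36:55
3. Session duration: 2024-08-28 11:36:55 - 2024-08-28 11:07:00 = 1795 seconds (29 minutes)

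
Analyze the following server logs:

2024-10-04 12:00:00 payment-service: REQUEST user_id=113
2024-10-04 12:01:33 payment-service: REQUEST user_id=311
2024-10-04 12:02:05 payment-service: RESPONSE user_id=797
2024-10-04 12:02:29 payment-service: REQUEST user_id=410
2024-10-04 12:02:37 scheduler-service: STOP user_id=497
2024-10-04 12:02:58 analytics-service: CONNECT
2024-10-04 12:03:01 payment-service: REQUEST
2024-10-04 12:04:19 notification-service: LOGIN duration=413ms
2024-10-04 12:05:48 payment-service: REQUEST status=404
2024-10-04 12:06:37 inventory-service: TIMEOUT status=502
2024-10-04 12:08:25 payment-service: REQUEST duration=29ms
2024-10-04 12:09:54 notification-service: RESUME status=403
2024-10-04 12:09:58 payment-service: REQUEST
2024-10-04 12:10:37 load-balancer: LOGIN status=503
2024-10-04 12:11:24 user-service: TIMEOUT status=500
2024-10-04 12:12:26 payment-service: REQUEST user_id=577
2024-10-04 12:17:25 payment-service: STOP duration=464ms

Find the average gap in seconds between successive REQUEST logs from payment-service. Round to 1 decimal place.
106.6

To calculate average interval:

1. Find all REQUEST events for payment-service in order
2. Calculate time gaps between consecutive events
3. Compute mean of gaps: 746 / 7 = 106.6 seconds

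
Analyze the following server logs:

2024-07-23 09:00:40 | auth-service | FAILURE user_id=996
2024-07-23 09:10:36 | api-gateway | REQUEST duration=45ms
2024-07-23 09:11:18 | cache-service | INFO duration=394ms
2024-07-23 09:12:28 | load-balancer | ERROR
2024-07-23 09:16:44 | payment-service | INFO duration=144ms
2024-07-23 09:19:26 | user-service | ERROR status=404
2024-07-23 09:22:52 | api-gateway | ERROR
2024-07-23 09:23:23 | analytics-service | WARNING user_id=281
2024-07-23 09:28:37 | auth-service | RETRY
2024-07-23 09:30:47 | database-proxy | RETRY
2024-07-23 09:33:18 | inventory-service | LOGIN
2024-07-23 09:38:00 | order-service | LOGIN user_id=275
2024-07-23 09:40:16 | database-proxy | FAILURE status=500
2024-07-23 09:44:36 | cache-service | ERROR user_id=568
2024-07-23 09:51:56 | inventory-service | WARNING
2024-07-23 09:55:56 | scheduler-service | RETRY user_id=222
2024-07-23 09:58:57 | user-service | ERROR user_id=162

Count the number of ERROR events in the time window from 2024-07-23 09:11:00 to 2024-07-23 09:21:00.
2

To count events in the time window:

1. Window boundaries: 2024-07-23 09:11:00 to 2024-07-23 09:21:00
2. Filter for ERROR events within this window
3. Count matching events: 2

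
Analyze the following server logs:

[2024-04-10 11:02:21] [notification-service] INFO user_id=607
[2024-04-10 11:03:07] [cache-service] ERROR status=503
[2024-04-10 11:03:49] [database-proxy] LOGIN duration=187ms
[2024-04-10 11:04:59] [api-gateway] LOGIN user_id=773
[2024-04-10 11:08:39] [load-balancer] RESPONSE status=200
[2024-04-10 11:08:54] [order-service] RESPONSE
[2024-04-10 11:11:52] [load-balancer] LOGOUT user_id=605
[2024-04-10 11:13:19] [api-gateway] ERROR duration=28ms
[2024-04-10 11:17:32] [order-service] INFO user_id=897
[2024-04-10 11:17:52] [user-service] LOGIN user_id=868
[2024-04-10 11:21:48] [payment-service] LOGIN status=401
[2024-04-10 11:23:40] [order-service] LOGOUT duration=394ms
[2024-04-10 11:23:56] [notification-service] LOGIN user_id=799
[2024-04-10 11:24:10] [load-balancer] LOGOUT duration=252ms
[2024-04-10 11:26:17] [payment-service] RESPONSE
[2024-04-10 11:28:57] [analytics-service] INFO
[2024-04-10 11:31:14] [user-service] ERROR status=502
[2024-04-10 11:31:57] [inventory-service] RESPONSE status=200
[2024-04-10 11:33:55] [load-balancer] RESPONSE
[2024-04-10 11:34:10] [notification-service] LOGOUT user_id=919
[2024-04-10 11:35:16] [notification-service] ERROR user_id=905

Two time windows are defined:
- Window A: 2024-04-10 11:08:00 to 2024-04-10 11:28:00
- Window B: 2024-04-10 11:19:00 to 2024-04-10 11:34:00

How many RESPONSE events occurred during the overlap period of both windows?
1

To find overlap events:

1. Window A: 2024-04-10 11:08:00 to 2024-04-10 11:28:00
2. Window B: 2024-04-10 11:19:00 to 2024-04-10 11:34:00
3. Overlap period: 2024-04-10 11:19:00 to 2024-04-10 11:28:00
4. Count RESPONSE events in overlap: 1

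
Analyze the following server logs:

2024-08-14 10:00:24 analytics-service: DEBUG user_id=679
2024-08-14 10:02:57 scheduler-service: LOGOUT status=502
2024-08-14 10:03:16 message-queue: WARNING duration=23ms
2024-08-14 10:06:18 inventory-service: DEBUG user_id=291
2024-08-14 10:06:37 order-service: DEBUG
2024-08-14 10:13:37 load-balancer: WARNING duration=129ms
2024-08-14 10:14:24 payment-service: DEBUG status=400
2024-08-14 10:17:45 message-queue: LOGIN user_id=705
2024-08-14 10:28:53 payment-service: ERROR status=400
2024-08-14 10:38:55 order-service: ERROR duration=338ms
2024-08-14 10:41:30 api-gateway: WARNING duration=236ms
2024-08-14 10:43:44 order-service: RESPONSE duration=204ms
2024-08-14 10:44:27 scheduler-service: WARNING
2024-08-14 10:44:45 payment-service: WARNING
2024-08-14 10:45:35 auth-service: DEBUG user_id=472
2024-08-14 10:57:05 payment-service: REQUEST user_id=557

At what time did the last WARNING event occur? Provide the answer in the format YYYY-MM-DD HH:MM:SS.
2024-08-14 10:44:45

To find the last event:

1. Filter for all WARNING events
2. Sort by timestamp
3. Select the last one
4. Timestamp: 2024-08-14 10:44:45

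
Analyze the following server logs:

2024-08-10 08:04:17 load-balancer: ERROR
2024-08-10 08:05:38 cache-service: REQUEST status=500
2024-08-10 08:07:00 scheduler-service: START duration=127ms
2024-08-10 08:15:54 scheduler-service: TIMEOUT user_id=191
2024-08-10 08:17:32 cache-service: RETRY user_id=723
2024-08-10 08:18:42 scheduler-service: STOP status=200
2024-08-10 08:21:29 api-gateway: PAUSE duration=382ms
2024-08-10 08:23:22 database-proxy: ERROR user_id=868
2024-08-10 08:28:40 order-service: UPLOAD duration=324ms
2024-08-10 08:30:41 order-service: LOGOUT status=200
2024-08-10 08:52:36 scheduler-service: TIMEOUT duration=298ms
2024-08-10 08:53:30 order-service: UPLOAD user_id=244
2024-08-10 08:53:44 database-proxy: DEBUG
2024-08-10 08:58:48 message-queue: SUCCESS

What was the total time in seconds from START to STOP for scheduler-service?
702

To calculate state duration:

1. Find START event for scheduler-service: 2024-08-10 08:07:00
2. Find STOP event for scheduler-service: 2024-08-10 08:18:42
3. Calculate duration: 2024-08-10 08:18:42 - 2024-08-10 08:07:00 = 702 seconds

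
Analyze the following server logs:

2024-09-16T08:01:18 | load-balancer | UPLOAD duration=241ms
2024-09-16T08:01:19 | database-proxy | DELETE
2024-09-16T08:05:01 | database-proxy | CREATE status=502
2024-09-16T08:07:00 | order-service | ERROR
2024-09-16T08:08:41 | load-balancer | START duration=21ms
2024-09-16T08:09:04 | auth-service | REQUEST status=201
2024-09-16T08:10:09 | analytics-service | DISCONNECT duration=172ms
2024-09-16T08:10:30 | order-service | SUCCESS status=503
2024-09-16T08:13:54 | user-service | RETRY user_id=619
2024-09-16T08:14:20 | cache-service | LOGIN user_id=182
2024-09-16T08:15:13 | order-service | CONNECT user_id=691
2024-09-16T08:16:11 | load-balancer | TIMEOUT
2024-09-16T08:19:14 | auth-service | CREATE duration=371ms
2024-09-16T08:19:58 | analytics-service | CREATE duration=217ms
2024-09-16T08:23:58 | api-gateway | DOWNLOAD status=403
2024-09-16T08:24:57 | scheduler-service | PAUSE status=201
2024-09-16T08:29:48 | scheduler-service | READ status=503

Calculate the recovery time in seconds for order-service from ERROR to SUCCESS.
210

To calculate recovery time:

1. Find ERROR event for order-service: 2024-09-16T08:07:00
2. Find next SUCCESS event for order-service: 2024-09-16T08:10:30
3. Recovery time: 2024-09-16T08:10:30 - 2024-09-16T08:07:00 = 210 seconds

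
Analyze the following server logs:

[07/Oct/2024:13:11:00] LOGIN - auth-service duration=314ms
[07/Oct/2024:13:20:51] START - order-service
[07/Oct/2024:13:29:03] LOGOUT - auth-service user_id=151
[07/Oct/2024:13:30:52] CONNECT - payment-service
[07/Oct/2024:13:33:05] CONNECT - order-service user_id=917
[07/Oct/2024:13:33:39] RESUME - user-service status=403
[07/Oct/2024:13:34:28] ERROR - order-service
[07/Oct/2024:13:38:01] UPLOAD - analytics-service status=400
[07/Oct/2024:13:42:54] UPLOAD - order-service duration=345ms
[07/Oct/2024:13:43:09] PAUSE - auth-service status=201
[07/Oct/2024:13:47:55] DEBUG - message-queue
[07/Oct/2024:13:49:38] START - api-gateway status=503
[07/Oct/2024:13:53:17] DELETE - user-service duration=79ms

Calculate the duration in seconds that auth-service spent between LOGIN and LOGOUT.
1083

To calculate state duration:

1. Find LOGIN event for auth-service: 07/Oct/2024:13:11:00
2. Find LOGOUT event for auth-service: 07/Oct/2024:13:29:03
3. Calculate duration: 07/Oct/2024:13:29:03 - 07/Oct/2024:13:11:00 = 1083 seconds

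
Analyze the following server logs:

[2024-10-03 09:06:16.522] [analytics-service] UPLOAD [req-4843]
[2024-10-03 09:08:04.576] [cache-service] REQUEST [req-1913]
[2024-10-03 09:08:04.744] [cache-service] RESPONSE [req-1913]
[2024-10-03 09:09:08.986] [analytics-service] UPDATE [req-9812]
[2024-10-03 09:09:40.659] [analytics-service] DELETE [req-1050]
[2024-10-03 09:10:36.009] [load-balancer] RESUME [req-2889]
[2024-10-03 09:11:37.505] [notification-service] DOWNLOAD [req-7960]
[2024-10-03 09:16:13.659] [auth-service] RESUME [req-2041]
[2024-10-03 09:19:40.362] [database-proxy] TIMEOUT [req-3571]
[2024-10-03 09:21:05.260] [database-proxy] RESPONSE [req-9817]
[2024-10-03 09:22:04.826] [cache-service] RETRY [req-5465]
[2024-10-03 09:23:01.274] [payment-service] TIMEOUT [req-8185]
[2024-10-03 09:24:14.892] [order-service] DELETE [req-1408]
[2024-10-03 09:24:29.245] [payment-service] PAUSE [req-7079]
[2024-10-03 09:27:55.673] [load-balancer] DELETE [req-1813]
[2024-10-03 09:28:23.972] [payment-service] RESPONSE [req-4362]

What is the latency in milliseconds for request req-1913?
168

To calculate latency:

1. Find REQUEST with id req-1913: 2024-10-03 09:08:04.576
2. Find RESPONSE with id req-1913: 2024-10-03 09:08:04.744
3. Latency: 2024-10-03 09:08:04.744 - 2024-10-03 09:08:04.576 = 168ms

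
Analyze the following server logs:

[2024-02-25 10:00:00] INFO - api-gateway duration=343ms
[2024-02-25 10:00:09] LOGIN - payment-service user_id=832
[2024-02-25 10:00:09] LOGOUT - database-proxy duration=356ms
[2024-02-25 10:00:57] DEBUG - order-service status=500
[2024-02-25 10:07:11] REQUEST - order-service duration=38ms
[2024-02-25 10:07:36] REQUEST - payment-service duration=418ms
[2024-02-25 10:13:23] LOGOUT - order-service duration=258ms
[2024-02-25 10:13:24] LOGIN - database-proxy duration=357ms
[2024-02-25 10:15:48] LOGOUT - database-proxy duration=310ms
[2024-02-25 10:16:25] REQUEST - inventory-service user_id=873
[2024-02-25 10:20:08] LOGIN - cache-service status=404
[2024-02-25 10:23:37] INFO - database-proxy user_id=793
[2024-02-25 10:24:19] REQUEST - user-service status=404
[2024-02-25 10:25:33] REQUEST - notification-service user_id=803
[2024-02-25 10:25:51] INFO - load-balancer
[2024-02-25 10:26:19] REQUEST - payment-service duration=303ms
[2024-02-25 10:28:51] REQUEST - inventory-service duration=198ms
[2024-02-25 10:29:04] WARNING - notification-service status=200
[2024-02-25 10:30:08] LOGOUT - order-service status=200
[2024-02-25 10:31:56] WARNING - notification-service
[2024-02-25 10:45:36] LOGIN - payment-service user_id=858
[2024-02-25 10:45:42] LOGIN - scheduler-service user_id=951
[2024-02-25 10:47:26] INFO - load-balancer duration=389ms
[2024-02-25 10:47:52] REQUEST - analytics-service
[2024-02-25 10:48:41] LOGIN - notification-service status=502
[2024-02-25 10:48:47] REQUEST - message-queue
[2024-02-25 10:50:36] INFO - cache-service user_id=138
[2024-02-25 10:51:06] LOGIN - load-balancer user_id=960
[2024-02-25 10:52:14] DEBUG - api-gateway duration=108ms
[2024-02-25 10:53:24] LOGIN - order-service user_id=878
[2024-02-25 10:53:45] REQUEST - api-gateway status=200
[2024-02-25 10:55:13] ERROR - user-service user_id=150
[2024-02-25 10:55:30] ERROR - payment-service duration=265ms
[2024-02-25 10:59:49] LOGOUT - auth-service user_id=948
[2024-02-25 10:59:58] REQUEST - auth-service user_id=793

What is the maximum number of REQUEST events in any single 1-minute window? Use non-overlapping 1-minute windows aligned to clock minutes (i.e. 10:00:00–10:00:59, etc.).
2

To find the burst window:

1. Divide the log period into non-overlapping 1-minute windows starting at 10:00
2. Count REQUEST events in each window
3. Find the window with maximum count
4. Maximum events in a window: 2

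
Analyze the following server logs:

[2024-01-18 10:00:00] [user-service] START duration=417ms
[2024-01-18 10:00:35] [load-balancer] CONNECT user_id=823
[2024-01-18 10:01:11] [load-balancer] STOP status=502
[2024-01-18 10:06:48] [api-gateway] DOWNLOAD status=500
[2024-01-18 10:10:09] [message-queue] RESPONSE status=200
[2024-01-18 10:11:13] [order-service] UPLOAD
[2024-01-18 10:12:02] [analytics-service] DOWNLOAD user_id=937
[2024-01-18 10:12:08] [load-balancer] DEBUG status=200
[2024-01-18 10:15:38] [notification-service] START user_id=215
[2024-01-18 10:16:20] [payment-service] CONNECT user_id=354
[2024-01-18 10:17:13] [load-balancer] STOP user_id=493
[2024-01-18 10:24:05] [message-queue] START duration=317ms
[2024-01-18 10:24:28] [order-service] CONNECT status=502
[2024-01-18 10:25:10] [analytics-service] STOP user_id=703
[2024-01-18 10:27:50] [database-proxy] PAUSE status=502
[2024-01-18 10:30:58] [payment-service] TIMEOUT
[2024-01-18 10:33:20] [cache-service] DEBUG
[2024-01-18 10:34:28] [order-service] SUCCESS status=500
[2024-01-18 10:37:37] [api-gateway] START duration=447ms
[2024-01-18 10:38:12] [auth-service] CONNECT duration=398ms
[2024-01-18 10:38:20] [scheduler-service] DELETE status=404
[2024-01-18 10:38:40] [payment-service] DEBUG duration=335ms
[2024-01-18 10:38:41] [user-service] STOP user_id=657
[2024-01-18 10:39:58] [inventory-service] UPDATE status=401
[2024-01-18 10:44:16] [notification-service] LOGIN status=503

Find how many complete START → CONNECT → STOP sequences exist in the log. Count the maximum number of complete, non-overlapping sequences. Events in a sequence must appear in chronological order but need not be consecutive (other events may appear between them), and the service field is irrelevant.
4

To count sequences:

1. Look for pattern: START → CONNECT → STOP
2. Greedily scan the log in chronological order, matching each sequence element in turn (ignoring service)
3. Each time the full pattern completes, increment the count and restart matching from the next event
4. Complete non-overlapping sequences found: 4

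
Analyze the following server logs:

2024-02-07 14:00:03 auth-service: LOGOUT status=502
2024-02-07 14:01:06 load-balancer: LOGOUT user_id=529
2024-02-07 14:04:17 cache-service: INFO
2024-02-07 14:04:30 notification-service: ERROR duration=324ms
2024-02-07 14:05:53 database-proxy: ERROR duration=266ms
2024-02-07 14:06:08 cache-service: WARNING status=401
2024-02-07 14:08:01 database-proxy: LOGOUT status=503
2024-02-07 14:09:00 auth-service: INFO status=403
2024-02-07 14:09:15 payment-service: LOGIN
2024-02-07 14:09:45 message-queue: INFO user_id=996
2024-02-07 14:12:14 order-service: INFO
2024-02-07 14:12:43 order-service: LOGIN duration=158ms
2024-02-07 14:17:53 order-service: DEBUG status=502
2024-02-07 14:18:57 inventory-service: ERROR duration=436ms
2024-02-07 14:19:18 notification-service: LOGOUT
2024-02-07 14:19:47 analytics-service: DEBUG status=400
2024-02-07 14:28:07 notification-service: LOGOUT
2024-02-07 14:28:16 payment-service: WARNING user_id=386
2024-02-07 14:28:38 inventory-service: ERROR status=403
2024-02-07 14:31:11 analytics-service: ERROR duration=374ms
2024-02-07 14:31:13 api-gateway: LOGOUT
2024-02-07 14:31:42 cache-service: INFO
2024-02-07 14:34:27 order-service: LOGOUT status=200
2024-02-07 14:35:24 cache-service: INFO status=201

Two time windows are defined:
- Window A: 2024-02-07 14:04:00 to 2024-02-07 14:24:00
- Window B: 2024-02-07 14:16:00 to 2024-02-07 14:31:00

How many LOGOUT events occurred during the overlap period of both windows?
1

To find overlap events:

1. Window A: 2024-02-07 14:04:00 to 2024-02-07 14:24:00
2. Window B: 2024-02-07 14:16:00 to 2024-02-07 14:31:00
3. Overlap period: 2024-02-07 14:16:00 to 2024-02-07 14:24:00
4. Count LOGOUT events in overlap: 1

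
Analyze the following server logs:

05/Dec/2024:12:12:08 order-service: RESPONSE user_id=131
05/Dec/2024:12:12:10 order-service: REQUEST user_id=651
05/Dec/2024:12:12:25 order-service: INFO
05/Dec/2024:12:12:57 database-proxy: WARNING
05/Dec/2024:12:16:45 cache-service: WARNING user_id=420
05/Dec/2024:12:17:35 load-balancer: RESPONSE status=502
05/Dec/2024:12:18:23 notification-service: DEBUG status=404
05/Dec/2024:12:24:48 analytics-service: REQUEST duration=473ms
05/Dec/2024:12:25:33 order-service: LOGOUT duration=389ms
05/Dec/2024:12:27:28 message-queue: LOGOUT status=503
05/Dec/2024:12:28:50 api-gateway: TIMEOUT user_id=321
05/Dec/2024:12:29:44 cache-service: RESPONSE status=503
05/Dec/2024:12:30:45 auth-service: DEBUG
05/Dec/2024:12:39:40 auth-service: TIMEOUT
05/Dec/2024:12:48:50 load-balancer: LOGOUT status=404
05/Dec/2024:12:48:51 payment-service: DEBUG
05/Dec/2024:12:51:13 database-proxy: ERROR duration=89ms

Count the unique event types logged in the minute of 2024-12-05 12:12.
4

To count unique event types:

1. Filter events in the minute starting at 2024-12-05 12:12
2. Extract event types from matching entries
3. Count unique types: 4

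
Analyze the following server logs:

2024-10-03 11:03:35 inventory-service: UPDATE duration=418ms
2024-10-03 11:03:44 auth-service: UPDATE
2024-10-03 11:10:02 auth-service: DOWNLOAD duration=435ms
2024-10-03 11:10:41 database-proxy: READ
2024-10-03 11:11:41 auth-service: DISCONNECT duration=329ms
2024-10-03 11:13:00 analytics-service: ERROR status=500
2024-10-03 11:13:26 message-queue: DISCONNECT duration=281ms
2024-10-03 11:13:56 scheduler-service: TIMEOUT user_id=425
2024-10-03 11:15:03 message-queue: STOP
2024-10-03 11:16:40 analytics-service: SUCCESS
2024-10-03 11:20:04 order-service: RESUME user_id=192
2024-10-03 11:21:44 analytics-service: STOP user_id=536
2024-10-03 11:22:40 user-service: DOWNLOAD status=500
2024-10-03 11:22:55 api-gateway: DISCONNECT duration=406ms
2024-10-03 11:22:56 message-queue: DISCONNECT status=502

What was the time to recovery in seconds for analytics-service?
220

To calculate recovery time:

1. Find ERROR event for analytics-service: 2024-10-03 11:13:00
2. Find next SUCCESS event for analytics-service: 2024-10-03 11:16:40
3. Recovery time: 2024-10-03 11:16:40 - 2024-10-03 11:13:00 = 220 seconds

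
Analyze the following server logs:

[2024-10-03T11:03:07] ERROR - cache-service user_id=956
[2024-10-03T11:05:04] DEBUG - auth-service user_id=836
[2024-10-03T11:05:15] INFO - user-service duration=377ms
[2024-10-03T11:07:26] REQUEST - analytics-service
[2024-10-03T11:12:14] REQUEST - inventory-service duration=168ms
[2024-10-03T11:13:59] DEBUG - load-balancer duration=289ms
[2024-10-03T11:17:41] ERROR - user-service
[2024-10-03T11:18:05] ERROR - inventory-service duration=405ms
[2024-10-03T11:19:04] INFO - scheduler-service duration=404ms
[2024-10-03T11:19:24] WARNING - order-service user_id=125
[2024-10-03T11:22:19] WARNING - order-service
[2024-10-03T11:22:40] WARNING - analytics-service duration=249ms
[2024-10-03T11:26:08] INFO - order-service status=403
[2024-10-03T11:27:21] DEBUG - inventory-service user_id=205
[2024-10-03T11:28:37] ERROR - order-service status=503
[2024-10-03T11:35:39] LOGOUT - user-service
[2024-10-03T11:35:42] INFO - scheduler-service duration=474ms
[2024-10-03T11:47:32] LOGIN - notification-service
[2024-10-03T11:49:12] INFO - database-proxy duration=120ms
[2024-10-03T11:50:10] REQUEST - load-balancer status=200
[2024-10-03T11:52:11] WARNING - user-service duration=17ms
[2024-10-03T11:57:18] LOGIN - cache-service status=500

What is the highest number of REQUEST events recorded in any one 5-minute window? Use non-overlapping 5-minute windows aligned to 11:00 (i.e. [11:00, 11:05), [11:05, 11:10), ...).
1

To find the burst window:

1. Divide the log period into non-overlapping 5-minute windows starting at 11:00
2. Count REQUEST events in each window
3. Find the window with maximum count
4. Maximum events in a window: 1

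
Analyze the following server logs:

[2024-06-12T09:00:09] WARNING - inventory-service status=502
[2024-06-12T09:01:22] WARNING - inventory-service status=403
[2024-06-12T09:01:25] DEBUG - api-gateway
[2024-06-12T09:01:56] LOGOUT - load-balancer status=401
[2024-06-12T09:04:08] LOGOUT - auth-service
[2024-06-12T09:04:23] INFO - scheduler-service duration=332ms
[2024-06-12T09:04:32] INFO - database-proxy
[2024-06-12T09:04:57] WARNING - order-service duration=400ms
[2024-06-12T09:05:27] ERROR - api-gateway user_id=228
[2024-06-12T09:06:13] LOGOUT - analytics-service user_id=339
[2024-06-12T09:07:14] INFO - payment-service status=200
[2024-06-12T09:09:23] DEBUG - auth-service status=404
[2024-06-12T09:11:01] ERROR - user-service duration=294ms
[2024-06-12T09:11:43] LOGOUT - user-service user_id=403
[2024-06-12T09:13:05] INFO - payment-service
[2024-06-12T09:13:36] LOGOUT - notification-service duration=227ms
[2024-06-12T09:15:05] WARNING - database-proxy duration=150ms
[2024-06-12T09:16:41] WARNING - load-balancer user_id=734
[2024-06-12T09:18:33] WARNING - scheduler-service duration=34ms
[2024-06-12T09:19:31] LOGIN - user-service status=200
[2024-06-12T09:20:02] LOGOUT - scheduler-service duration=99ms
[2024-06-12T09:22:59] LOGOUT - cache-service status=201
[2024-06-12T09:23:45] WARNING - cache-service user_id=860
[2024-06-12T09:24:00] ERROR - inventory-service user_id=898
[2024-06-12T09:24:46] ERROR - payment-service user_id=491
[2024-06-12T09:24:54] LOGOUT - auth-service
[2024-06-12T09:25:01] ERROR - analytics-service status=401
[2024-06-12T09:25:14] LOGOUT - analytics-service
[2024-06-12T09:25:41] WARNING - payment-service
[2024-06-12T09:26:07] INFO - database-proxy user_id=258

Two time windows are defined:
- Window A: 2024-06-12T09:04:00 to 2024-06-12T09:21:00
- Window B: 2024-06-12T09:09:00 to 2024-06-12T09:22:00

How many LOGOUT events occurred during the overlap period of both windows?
3

To find overlap events:

1. Window A: 2024-06-12T09:04:00 to 2024-06-12T09:21:00
2. Window B: 2024-06-12T09:09:00 to 2024-06-12T09:22:00
3. Overlap period: 2024-06-12T09:09:00 to 2024-06-12T09:21:00
4. Count LOGOUT events in overlap: 3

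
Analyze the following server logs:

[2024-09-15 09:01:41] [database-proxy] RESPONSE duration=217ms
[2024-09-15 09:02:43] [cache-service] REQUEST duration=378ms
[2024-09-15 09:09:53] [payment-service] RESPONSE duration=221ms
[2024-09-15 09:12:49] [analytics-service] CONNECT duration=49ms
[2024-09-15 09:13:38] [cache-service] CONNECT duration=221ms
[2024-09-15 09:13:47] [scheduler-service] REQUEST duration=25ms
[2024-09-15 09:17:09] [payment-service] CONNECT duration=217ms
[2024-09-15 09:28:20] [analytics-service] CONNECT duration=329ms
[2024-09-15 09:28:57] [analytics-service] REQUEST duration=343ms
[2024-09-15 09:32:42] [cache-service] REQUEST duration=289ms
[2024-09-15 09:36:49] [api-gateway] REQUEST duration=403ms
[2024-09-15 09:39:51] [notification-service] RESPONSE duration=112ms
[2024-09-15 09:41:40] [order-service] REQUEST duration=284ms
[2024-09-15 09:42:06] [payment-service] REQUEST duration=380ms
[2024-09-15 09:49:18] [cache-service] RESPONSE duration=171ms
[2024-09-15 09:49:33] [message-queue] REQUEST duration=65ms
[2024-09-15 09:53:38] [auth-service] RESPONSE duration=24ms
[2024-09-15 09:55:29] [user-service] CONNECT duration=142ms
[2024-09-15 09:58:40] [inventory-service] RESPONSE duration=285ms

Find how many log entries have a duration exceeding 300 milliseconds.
5

To count timeouts:

1. Threshold: 300ms
2. Extract duration from each log entry
3. Count entries where duration > 300
4. Timeout count: 5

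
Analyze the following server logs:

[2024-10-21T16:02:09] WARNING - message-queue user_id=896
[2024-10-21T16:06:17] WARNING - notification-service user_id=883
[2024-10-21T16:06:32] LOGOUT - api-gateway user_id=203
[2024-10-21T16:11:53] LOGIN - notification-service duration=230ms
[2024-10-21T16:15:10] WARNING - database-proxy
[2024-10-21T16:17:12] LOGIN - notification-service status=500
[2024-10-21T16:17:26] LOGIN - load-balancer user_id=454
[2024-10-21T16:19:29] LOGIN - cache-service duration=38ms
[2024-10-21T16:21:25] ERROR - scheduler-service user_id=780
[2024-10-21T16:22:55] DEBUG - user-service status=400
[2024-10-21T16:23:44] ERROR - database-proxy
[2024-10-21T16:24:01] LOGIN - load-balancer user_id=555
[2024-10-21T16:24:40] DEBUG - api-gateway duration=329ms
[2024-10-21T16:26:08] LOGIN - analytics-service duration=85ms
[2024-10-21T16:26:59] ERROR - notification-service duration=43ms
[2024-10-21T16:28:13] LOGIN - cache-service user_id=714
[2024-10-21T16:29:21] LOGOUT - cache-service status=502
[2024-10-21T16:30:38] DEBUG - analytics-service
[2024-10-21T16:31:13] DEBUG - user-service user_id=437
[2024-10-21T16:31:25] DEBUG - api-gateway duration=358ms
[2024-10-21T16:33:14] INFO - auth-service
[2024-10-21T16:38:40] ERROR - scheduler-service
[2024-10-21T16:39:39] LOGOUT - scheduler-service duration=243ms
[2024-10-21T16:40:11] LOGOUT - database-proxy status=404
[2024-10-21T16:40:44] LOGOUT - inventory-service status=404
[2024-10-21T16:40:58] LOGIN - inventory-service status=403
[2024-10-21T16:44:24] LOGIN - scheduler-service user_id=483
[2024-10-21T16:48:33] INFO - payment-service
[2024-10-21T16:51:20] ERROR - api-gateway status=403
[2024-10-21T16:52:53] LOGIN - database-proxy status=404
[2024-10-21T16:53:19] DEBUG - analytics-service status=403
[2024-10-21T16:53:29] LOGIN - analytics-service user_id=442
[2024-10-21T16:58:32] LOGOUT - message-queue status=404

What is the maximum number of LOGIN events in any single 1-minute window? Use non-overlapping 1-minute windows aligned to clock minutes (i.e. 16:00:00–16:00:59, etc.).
2

To find the burst window:

1. Divide the log period into non-overlapping 1-minute windows starting at 16:00
2. Count LOGIN events in each window
3. Find the window with maximum count
4. Maximum events in a window: 2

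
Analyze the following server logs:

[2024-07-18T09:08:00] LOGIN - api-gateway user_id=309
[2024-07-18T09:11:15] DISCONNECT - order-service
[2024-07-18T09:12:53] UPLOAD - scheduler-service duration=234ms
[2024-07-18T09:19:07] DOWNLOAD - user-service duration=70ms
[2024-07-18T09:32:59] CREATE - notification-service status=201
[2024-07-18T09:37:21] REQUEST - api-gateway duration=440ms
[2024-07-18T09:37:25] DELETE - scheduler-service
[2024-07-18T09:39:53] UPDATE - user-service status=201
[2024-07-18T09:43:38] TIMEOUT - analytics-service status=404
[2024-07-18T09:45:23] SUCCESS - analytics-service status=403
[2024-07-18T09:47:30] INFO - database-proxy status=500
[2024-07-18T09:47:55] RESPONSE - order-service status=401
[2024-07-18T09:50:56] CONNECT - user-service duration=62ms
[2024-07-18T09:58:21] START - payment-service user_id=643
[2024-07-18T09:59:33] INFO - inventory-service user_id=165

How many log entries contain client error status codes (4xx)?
3

To find matching entries:

1. Pattern to match: client error status codes (4xx)
2. Scan each log entry for the pattern
3. Count matches: 3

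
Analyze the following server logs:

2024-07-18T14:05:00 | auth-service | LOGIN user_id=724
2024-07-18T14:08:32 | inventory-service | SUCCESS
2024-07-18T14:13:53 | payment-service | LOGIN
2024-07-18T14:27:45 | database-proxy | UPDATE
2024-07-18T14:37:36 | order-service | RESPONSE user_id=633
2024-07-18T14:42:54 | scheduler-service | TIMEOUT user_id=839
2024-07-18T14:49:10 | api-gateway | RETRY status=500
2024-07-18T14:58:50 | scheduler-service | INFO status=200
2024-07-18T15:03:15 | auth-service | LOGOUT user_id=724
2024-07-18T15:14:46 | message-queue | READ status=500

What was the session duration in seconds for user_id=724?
3495

To calculate session duration:

1. Find LOGIN event for user_id=724: 2024-07-18T14:05:00
2. Find LOGOUT event for user_id=724: 2024-07-18T15:03:15
3. Session duration: 2024-07-18T15:03:15 - 2024-07-18T14:05:00 = 3495 seconds (58 minutes)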